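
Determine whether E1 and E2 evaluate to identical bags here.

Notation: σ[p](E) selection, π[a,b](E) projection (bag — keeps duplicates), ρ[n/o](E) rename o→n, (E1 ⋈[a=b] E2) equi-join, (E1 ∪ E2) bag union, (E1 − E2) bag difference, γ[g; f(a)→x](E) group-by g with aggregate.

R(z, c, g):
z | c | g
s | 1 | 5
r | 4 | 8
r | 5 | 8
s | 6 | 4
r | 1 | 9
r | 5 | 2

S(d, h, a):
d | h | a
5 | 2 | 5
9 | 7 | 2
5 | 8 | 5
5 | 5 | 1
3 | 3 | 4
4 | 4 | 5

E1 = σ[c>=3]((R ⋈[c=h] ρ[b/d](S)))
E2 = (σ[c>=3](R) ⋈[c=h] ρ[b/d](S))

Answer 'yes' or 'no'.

E1 subexpression sizes:
  R → 6
  S → 6
  ρ[b/d](S) → 6
  (R ⋈[c=h] ρ[b/d](S)) → 3
  σ[c>=3]((R ⋈[c=h] ρ[b/d](S))) → 3
E2 subexpression sizes:
  R → 6
  σ[c>=3](R) → 4
  S → 6
  ρ[b/d](S) → 6
  (σ[c>=3](R) ⋈[c=h] ρ[b/d](S)) → 3

E1 and E2 produce the same multiset:
z | c | g | b | h | a
r | 4 | 8 | 4 | 4 | 5
r | 5 | 2 | 5 | 5 | 1
r | 5 | 8 | 5 | 5 | 1

yes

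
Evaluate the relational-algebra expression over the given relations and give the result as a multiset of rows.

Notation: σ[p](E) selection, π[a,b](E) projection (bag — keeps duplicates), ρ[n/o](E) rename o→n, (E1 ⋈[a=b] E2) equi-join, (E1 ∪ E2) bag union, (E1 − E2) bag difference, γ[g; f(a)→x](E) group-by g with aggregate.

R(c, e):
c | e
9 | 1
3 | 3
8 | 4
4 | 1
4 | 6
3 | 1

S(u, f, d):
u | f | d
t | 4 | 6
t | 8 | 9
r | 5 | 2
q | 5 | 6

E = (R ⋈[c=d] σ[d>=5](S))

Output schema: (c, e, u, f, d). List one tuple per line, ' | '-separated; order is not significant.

Per-node cardinality:
  R → 6
  S → 4
  σ[d>=5](S) → 3
  (R ⋈[c=d] σ[d>=5](S)) → 1

== RESULT ==
c | e | u | f | d
9 | 1 | t | 8 | 9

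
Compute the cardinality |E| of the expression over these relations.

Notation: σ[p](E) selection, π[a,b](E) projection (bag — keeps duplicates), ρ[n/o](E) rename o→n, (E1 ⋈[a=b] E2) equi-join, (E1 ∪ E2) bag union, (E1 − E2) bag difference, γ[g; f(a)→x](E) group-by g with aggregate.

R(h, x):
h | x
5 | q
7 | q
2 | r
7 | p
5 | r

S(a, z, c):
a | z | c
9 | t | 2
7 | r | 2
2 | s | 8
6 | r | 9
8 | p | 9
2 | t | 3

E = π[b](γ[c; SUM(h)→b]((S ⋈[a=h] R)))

Row counts bottom-up:
  S → 6
  R → 5
  (S ⋈[a=h] R) → 4
  γ[c; SUM(h)→b]((S ⋈[a=h] R)) → 3
  π[b](γ[c; SUM(h)→b]((S ⋈[a=h] R))) → 3

|E| = 3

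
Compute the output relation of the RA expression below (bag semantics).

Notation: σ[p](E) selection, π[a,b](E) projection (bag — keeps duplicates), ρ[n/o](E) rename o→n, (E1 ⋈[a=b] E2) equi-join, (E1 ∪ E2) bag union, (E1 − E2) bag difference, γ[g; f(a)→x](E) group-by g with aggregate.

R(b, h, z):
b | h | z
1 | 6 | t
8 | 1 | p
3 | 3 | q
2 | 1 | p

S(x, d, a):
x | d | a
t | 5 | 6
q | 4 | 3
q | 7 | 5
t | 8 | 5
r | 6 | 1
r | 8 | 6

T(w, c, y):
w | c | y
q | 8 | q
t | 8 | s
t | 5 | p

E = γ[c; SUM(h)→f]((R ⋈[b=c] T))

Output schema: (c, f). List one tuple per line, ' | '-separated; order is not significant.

Subexpression sizes:
  R → 4
  T → 3
  (R ⋈[b=c] T) → 2
  γ[c; SUM(h)→f]((R ⋈[b=c] T)) → 1

== RESULT ==
c | f
8 | 2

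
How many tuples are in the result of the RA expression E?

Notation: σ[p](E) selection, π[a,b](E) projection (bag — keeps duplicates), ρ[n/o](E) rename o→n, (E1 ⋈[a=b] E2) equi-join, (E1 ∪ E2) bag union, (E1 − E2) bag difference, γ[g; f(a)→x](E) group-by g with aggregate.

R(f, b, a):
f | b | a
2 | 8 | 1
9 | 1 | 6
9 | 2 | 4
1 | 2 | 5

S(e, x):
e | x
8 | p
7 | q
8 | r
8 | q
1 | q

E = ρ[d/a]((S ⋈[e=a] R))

Subexpression sizes:
  S → 5
  R → 4
  (S ⋈[e=a] R) → 1
  ρ[d/a]((S ⋈[e=a] R)) → 1

|E| = 1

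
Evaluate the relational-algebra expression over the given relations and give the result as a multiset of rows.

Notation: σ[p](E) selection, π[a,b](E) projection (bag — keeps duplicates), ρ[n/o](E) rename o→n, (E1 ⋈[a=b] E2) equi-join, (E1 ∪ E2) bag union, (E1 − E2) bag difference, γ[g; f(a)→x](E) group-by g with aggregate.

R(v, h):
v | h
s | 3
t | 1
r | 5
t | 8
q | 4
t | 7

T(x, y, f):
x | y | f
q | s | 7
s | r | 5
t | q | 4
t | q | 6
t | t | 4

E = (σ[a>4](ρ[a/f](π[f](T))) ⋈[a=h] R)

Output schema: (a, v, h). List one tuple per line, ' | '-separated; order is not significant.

Stepwise |·|:
  T → 5
  π[f](T) → 5
  ρ[a/f](π[f](T)) → 5
  σ[a>4](ρ[a/f](π[f](T))) → 3
  R → 6
  (σ[a>4](ρ[a/f](π[f](T))) ⋈[a=h] R) → 2

== RESULT ==
a | v | h
5 | r | 5
7 | t | 7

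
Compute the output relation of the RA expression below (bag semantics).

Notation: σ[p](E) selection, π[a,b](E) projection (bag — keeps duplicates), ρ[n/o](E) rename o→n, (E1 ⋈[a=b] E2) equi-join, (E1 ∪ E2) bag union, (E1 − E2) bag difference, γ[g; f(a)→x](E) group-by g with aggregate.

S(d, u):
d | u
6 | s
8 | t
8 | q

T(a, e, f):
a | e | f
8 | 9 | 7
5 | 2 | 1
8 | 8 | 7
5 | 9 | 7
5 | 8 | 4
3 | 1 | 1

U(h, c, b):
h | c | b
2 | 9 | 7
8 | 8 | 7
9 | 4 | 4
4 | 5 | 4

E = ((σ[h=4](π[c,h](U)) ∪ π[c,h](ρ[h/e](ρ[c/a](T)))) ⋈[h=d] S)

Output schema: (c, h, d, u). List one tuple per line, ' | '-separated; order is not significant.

Per-node cardinality:
  U → 4
  π[c,h](U) → 4
  σ[h=4](π[c,h](U)) → 1
  T → 6
  ρ[c/a](T) → 6
  ρ[h/e](ρ[c/a](T)) → 6
  π[c,h](ρ[h/e](ρ[c/a](T))) → 6
  (σ[h=4](π[c,h](U)) ∪ π[c,h](ρ[h/e](ρ[c/a](T)))) → 7
  S → 3
  ((σ[h=4](π[c,h](U)) ∪ π[c,h](ρ[h/e](ρ[c/a](T)))) ⋈[h=d] S) → 4

== RESULT ==
c | h | d | u
5 | 8 | 8 | q
5 | 8 | 8 | t
8 | 8 | 8 | q
8 | 8 | 8 | t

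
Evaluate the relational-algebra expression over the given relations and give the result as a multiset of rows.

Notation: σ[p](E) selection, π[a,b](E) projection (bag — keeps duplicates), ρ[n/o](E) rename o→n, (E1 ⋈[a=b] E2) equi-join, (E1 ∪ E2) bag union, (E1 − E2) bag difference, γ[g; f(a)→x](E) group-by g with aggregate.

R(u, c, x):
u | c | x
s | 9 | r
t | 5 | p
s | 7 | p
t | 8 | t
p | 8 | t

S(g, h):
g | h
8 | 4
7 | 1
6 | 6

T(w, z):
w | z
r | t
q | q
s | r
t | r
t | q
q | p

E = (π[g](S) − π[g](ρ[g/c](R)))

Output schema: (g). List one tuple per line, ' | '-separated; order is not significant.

Per-node cardinality:
  S → 3
  π[g](S) → 3
  R → 5
  ρ[g/c](R) → 5
  π[g](ρ[g/c](R)) → 5
  (π[g](S) − π[g](ρ[g/c](R))) → 1

== RESULT ==
g
6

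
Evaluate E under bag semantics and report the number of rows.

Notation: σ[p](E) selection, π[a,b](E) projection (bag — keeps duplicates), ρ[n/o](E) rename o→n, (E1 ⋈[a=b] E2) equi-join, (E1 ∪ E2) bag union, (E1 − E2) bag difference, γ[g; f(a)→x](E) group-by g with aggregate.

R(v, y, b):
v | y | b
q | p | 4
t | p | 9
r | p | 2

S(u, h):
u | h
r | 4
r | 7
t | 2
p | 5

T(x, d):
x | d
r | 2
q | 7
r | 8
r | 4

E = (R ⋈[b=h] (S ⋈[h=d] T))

Subexpression sizes:
  R → 3
  S → 4
  T → 4
  (S ⋈[h=d] T) → 3
  (R ⋈[b=h] (S ⋈[h=d] T)) → 2

|E| = 2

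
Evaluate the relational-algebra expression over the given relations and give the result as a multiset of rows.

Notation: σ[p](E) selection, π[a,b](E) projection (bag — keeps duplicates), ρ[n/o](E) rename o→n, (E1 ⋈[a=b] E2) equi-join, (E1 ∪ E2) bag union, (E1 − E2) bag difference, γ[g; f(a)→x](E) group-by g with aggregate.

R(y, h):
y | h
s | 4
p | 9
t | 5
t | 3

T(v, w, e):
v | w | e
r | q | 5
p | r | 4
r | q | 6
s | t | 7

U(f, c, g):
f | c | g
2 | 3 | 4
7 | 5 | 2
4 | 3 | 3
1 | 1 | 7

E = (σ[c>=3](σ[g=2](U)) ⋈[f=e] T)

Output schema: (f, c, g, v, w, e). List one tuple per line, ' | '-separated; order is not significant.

Stepwise |·|:
  U → 4
  σ[g=2](U) → 1
  σ[c>=3](σ[g=2](U)) → 1
  T → 4
  (σ[c>=3](σ[g=2](U)) ⋈[f=e] T) → 1

== RESULT ==
f | c | g | v | w | e
7 | 5 | 2 | s | t | 7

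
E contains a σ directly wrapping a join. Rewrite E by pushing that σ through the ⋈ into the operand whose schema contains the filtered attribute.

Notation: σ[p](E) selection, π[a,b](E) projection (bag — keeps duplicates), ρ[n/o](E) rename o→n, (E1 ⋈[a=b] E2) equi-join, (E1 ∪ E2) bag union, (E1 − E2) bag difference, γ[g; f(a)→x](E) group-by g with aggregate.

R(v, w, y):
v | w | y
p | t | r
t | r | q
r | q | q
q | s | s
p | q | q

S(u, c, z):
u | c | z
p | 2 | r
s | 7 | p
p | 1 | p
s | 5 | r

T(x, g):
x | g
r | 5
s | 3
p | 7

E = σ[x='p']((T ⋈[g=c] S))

σ filters on x, owned by the left side.
E' = (σ[x='p'](T) ⋈[g=c] S)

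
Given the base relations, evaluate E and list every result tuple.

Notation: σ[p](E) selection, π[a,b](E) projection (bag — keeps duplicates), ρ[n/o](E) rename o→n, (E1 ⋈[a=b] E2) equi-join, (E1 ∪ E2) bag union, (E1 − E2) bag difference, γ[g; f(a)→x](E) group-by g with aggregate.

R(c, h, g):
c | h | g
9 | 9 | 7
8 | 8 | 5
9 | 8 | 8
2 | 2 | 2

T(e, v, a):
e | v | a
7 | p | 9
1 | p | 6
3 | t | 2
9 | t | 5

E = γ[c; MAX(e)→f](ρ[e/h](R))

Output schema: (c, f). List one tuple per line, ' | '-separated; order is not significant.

Per-node cardinality:
  R → 4
  ρ[e/h](R) → 4
  γ[c; MAX(e)→f](ρ[e/h](R)) → 3

== RESULT ==
c | f
2 | 2
8 | 8
9 | 9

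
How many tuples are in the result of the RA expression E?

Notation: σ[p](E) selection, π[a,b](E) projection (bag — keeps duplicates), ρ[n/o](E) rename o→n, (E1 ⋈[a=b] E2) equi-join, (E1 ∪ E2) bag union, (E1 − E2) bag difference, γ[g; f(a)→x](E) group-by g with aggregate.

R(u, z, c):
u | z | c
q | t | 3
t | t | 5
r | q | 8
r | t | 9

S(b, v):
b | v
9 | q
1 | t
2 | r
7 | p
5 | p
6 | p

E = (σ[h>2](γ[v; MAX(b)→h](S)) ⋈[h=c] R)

Subexpression sizes:
  S → 6
  γ[v; MAX(b)→h](S) → 4
  σ[h>2](γ[v; MAX(b)→h](S)) → 2
  R → 4
  (σ[h>2](γ[v; MAX(b)→h](S)) ⋈[h=c] R) → 1

|E| = 1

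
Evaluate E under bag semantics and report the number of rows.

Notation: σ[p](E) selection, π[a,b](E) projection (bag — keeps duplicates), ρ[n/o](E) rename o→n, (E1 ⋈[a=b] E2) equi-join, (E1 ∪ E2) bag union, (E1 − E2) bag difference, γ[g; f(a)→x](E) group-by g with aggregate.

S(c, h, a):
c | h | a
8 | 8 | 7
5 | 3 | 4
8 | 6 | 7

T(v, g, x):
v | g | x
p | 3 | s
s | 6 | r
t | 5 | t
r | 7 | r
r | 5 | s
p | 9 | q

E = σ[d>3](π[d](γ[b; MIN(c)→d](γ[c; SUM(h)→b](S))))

Row counts bottom-up:
  S → 3
  γ[c; SUM(h)→b](S) → 2
  γ[b; MIN(c)→d](γ[c; SUM(h)→b](S)) → 2
  π[d](γ[b; MIN(c)→d](γ[c; SUM(h)→b](S))) → 2
  σ[d>3](π[d](γ[b; MIN(c)→d](γ[c; SUM(h)→b](S)))) → 2

|E| = 2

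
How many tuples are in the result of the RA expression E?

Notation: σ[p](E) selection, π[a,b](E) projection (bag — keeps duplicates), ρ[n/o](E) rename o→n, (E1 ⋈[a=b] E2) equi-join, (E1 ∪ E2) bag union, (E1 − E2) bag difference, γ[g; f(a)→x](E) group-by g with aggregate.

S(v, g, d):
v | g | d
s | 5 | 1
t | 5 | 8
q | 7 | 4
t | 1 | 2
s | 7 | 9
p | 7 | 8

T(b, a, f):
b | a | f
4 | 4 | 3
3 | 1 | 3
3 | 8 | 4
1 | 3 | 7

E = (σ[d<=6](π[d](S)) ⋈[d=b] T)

Stepwise |·|:
  S → 6
  π[d](S) → 6
  σ[d<=6](π[d](S)) → 3
  T → 4
  (σ[d<=6](π[d](S)) ⋈[d=b] T) → 2

|E| = 2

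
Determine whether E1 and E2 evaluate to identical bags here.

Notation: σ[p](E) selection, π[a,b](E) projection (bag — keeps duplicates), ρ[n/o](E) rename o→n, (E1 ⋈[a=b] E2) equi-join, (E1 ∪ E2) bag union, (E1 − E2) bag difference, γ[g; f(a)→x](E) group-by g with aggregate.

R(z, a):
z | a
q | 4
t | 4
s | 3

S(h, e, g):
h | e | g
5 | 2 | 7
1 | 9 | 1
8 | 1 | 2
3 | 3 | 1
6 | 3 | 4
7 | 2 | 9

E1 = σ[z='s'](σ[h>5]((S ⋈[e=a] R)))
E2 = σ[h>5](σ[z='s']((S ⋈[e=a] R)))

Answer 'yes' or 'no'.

E1 subexpression sizes:
  S → 6
  R → 3
  (S ⋈[e=a] R) → 2
  σ[h>5]((S ⋈[e=a] R)) → 1
  σ[z='s'](σ[h>5]((S ⋈[e=a] R))) → 1
E2 subexpression sizes:
  S → 6
  R → 3
  (S ⋈[e=a] R) → 2
  σ[z='s']((S ⋈[e=a] R)) → 2
  σ[h>5](σ[z='s']((S ⋈[e=a] R))) → 1

E1 and E2 produce the same multiset:
h | e | g | z | a
6 | 3 | 4 | s | 3

yes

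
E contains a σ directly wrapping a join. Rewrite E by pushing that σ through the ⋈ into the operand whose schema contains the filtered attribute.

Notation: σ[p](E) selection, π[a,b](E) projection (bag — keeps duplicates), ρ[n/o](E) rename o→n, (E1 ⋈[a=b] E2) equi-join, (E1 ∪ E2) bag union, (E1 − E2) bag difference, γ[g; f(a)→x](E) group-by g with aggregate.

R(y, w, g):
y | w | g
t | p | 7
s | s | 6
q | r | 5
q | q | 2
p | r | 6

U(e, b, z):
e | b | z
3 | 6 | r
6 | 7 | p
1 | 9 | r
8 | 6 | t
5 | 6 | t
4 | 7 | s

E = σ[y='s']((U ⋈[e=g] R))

σ filters on y, owned by the right side.
E' = (U ⋈[e=g] σ[y='s'](R))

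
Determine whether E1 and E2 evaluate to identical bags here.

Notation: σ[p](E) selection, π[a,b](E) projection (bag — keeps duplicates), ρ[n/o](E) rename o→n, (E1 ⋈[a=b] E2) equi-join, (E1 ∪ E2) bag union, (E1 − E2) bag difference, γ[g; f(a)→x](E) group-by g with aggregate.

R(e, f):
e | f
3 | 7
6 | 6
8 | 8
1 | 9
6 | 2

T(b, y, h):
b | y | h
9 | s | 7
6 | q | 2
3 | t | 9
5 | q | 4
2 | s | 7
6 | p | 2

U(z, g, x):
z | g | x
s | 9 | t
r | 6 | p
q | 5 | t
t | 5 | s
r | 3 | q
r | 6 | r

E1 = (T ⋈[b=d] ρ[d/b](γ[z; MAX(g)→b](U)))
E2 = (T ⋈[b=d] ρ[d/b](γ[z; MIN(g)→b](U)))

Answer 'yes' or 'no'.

E1 per-node cardinality:
  T → 6
  U → 6
  γ[z; MAX(g)→b](U) → 4
  ρ[d/b](γ[z; MAX(g)→b](U)) → 4
  (T ⋈[b=d] ρ[d/b](γ[z; MAX(g)→b](U))) → 5
E2 per-node cardinality:
  T → 6
  U → 6
  γ[z; MIN(g)→b](U) → 4
  ρ[d/b](γ[z; MIN(g)→b](U)) → 4
  (T ⋈[b=d] ρ[d/b](γ[z; MIN(g)→b](U))) → 4

E1 result:
b | y | h | z | d
5 | q | 4 | q | 5
5 | q | 4 | t | 5
6 | p | 2 | r | 6
6 | q | 2 | r | 6
9 | s | 7 | s | 9
E2 result:
b | y | h | z | d
3 | t | 9 | r | 3
5 | q | 4 | q | 5
5 | q | 4 | t | 5
9 | s | 7 | s | 9
Witness: (6, 'q', 2, 'r', 6) appears 1× in E1 but 0× in E2.

no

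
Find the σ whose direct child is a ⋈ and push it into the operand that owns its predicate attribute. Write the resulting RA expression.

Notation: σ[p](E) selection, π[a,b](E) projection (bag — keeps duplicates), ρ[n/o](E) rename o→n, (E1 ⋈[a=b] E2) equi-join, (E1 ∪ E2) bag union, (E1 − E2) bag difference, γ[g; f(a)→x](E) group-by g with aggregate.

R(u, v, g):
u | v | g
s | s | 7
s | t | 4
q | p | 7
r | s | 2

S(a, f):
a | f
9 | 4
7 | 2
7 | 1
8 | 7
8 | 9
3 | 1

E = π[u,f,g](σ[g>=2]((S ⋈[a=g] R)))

σ filters on g, owned by the right side.
E' = π[u,f,g]((S ⋈[a=g] σ[g>=2](R)))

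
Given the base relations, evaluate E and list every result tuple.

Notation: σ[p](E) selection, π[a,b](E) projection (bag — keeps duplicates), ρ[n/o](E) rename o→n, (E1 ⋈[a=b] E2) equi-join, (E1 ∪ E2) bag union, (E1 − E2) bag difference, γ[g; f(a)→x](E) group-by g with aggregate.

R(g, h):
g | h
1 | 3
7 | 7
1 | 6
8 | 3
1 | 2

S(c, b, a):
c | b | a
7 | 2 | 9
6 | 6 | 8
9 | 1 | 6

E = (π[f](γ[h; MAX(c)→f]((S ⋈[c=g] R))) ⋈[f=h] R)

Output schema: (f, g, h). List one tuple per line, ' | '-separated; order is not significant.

Stepwise |·|:
  S → 3
  R → 5
  (S ⋈[c=g] R) → 1
  γ[h; MAX(c)→f]((S ⋈[c=g] R)) → 1
  π[f](γ[h; MAX(c)→f]((S ⋈[c=g] R))) → 1
  R → 5
  (π[f](γ[h; MAX(c)→f]((S ⋈[c=g] R))) ⋈[f=h] R) → 1

== RESULT ==
f | g | h
7 | 7 | 7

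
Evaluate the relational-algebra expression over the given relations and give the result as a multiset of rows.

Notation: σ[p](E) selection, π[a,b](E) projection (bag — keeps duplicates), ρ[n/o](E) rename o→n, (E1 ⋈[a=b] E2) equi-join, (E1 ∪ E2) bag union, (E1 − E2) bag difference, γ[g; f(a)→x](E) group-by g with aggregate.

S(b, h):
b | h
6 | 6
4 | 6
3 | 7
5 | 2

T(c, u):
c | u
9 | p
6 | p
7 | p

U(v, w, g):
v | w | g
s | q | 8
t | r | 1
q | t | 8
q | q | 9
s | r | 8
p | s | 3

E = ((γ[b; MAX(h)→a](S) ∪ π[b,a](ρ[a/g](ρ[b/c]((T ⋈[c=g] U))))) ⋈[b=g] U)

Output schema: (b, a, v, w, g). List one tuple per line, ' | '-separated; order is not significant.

Per-node cardinality:
  S → 4
  γ[b; MAX(h)→a](S) → 4
  T → 3
  U → 6
  (T ⋈[c=g] U) → 1
  ρ[b/c]((T ⋈[c=g] U)) → 1
  ρ[a/g](ρ[b/c]((T ⋈[c=g] U))) → 1
  π[b,a](ρ[a/g](ρ[b/c]((T ⋈[c=g] U)))) → 1
  (γ[b; MAX(h)→a](S) ∪ π[b,a](ρ[a/g](ρ[b/c]((T ⋈[c=g] U))))) → 5
  U → 6
  ((γ[b; MAX(h)→a](S) ∪ π[b,a](ρ[a/g](ρ[b/c]((T ⋈[c=g] U))))) ⋈[b=g] U) → 2

== RESULT ==
b | a | v | w | g
3 | 7 | p | s | 3
9 | 9 | q | q | 9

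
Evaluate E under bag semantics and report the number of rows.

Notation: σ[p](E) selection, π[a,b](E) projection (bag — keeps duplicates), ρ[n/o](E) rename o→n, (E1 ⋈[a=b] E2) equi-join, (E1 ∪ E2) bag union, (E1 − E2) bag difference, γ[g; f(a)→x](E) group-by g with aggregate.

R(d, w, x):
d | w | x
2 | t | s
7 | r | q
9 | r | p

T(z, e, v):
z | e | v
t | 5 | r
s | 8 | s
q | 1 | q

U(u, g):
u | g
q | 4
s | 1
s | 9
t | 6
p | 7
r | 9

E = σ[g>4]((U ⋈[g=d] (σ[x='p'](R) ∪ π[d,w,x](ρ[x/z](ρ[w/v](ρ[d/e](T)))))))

Per-node cardinality:
  U → 6
  R → 3
  σ[x='p'](R) → 1
  T → 3
  ρ[d/e](T) → 3
  ρ[w/v](ρ[d/e](T)) → 3
  ρ[x/z](ρ[w/v](ρ[d/e](T))) → 3
  π[d,w,x](ρ[x/z](ρ[w/v](ρ[d/e](T)))) → 3
  (σ[x='p'](R) ∪ π[d,w,x](ρ[x/z](ρ[w/v](ρ[d/e](T))))) → 4
  (U ⋈[g=d] (σ[x='p'](R) ∪ π[d,w,x](ρ[x/z](ρ[w/v](ρ[d/e](T)))))) → 3
  σ[g>4]((U ⋈[g=d] (σ[x='p'](R) ∪ π[d,w,x](ρ[x/z](ρ[w/v](ρ[d/e](T))))))) → 2

|E| = 2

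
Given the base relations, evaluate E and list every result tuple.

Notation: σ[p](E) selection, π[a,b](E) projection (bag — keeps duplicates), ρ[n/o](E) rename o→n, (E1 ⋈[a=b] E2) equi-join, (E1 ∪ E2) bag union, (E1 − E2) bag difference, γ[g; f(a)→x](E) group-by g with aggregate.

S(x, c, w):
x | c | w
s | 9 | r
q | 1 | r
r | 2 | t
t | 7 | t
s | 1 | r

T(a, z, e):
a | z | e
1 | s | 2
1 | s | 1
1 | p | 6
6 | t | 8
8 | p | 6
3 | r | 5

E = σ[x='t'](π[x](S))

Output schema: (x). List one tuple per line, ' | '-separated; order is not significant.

Per-node cardinality:
  S → 5
  π[x](S) → 5
  σ[x='t'](π[x](S)) → 1

== RESULT ==
x
t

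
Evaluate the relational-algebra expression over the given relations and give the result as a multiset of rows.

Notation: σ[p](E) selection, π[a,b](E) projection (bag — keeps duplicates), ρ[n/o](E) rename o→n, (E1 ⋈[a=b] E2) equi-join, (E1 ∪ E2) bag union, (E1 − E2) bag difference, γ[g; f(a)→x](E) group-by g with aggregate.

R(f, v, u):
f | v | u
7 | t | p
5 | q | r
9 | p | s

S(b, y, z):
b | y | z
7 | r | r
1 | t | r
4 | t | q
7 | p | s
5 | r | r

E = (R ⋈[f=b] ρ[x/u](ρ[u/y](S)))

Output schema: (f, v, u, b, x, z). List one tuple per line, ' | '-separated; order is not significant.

Subexpression sizes:
  R → 3
  S → 5
  ρ[u/y](S) → 5
  ρ[x/u](ρ[u/y](S)) → 5
  (R ⋈[f=b] ρ[x/u](ρ[u/y](S))) → 3

== RESULT ==
f | v | u | b | x | z
5 | q | r | 5 | r | r
7 | t | p | 7 | p | s
7 | t | p | 7 | r | r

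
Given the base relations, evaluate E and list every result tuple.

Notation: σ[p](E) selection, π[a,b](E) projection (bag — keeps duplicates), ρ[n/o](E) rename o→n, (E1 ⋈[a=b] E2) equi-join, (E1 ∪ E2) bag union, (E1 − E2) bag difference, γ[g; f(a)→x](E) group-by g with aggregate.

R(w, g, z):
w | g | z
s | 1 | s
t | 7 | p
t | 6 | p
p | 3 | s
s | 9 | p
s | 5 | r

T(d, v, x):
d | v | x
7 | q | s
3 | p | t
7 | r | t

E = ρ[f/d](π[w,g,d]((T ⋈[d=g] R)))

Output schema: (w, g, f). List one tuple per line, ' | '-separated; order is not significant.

Row counts bottom-up:
  T → 3
  R → 6
  (T ⋈[d=g] R) → 3
  π[w,g,d]((T ⋈[d=g] R)) → 3
  ρ[f/d](π[w,g,d]((T ⋈[d=g] R))) → 3

== RESULT ==
w | g | f
p | 3 | 3
t | 7 | 7
t | 7 | 7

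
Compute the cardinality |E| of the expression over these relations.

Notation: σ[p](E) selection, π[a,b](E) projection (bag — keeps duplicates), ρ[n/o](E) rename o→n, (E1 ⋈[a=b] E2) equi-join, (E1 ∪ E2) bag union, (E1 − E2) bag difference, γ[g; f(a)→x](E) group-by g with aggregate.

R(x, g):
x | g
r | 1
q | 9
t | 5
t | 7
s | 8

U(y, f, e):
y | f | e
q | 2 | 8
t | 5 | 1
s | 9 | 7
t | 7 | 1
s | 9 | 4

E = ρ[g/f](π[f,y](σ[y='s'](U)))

Row counts bottom-up:
  U → 5
  σ[y='s'](U) → 2
  π[f,y](σ[y='s'](U)) → 2
  ρ[g/f](π[f,y](σ[y='s'](U))) → 2

|E| = 2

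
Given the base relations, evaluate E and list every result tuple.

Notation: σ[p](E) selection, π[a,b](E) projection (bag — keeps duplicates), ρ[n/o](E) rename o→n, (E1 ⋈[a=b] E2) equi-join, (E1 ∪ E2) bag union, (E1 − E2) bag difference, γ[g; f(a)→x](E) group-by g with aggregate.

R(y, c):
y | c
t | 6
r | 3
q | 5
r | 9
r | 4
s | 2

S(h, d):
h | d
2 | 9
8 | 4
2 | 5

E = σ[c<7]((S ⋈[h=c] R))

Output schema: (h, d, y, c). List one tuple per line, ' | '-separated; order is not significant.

Per-node cardinality:
  S → 3
  R → 6
  (S ⋈[h=c] R) → 2
  σ[c<7]((S ⋈[h=c] R)) → 2

== RESULT ==
h | d | y | c
2 | 5 | s | 2
2 | 9 | s | 2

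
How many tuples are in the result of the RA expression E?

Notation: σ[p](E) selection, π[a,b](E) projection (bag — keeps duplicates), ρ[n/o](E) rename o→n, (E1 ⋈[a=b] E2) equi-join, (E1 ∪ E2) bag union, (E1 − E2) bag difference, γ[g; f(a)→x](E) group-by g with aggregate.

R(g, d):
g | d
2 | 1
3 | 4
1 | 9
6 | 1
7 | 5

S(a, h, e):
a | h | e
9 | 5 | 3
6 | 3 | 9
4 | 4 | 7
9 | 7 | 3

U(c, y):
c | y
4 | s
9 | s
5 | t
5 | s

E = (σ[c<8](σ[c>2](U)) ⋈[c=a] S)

Stepwise |·|:
  U → 4
  σ[c>2](U) → 4
  σ[c<8](σ[c>2](U)) → 3
  S → 4
  (σ[c<8](σ[c>2](U)) ⋈[c=a] S) → 1

|E| = 1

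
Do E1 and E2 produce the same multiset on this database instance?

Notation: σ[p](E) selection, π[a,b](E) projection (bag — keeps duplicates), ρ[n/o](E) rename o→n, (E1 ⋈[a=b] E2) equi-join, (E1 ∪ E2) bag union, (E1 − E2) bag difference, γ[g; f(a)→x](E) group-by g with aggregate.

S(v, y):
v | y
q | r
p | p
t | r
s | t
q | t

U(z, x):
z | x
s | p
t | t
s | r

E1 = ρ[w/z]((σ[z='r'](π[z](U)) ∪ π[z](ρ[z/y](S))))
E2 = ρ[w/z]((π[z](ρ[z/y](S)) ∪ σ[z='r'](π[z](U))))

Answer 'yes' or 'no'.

E1 per-node cardinality:
  U → 3
  π[z](U) → 3
  σ[z='r'](π[z](U)) → 0
  S → 5
  ρ[z/y](S) → 5
  π[z](ρ[z/y](S)) → 5
  (σ[z='r'](π[z](U)) ∪ π[z](ρ[z/y](S))) → 5
  ρ[w/z]((σ[z='r'](π[z](U)) ∪ π[z](ρ[z/y](S)))) → 5
E2 per-node cardinality:
  S → 5
  ρ[z/y](S) → 5
  π[z](ρ[z/y](S)) → 5
  U → 3
  π[z](U) → 3
  σ[z='r'](π[z](U)) → 0
  (π[z](ρ[z/y](S)) ∪ σ[z='r'](π[z](U))) → 5
  ρ[w/z]((π[z](ρ[z/y](S)) ∪ σ[z='r'](π[z](U)))) → 5

E1 and E2 produce the same multiset:
w
p
r
r
t
t

yes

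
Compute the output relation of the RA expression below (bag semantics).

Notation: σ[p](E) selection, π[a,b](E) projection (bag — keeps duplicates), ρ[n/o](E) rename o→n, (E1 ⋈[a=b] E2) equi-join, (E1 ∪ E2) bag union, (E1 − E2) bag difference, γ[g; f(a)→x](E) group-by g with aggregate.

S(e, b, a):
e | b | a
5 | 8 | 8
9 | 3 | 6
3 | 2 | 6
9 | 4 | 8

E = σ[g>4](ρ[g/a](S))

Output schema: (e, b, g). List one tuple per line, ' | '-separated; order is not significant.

Row counts bottom-up:
  S → 4
  ρ[g/a](S) → 4
  σ[g>4](ρ[g/a](S)) → 4

== RESULT ==
e | b | g
3 | 2 | 6
5 | 8 | 8
9 | 3 | 6
9 | 4 | 8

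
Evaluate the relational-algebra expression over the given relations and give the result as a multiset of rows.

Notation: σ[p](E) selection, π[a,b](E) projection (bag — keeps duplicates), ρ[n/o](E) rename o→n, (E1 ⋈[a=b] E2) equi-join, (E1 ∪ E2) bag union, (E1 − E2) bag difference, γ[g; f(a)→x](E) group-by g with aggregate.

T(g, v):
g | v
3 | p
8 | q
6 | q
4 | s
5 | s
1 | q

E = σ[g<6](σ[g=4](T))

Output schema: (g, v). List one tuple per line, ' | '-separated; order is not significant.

Row counts bottom-up:
  T → 6
  σ[g=4](T) → 1
  σ[g<6](σ[g=4](T)) → 1

== RESULT ==
g | v
4 | s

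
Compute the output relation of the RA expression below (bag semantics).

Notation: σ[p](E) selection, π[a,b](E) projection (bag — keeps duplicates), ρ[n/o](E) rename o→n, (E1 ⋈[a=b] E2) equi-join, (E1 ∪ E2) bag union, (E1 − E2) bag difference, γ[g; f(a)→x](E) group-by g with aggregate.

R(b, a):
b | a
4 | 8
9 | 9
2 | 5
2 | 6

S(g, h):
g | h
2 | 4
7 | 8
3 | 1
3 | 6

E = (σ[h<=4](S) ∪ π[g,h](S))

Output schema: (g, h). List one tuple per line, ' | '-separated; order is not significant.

Per-node cardinality:
  S → 4
  σ[h<=4](S) → 2
  S → 4
  π[g,h](S) → 4
  (σ[h<=4](S) ∪ π[g,h](S)) → 6

== RESULT ==
g | h
2 | 4
2 | 4
3 | 1
3 | 1
3 | 6
7 | 8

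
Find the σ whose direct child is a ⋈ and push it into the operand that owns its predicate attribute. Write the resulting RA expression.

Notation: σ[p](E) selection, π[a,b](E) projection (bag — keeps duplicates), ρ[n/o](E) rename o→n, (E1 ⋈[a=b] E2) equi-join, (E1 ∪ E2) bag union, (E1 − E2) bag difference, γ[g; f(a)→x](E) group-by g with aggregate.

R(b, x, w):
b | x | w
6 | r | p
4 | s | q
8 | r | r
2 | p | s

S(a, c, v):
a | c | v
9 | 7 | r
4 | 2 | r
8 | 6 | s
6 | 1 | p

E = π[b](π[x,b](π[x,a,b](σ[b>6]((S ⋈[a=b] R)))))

σ filters on b, owned by the right side.
E' = π[b](π[x,b](π[x,a,b]((S ⋈[a=b] σ[b>6](R)))))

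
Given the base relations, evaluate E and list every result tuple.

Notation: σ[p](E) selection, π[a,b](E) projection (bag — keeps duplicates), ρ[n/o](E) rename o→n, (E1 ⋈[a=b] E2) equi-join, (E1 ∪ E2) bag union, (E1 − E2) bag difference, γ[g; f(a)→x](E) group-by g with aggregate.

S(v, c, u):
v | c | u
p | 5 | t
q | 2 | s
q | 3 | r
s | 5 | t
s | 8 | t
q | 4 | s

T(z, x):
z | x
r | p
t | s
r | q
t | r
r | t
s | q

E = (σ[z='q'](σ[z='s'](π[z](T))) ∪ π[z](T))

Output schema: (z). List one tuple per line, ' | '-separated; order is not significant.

Stepwise |·|:
  T → 6
  π[z](T) → 6
  σ[z='s'](π[z](T)) → 1
  σ[z='q'](σ[z='s'](π[z](T))) → 0
  T → 6
  π[z](T) → 6
  (σ[z='q'](σ[z='s'](π[z](T))) ∪ π[z](T)) → 6

== RESULT ==
z
r
r
r
s
t
t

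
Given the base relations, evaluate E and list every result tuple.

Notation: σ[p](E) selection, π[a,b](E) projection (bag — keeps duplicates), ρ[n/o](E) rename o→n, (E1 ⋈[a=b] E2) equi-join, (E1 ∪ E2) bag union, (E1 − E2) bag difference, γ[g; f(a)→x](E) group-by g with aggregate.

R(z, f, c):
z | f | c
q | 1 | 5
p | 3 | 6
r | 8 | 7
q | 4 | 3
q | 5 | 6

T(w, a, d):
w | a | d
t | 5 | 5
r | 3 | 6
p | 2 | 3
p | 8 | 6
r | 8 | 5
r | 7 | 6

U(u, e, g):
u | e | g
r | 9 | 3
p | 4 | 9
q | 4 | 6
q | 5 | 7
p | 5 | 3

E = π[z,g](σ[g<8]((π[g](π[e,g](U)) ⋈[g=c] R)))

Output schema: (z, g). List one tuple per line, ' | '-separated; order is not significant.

Per-node cardinality:
  U → 5
  π[e,g](U) → 5
  π[g](π[e,g](U)) → 5
  R → 5
  (π[g](π[e,g](U)) ⋈[g=c] R) → 5
  σ[g<8]((π[g](π[e,g](U)) ⋈[g=c] R)) → 5
  π[z,g](σ[g<8]((π[g](π[e,g](U)) ⋈[g=c] R))) → 5

== RESULT ==
z | g
p | 6
q | 3
q | 3
q | 6
r | 7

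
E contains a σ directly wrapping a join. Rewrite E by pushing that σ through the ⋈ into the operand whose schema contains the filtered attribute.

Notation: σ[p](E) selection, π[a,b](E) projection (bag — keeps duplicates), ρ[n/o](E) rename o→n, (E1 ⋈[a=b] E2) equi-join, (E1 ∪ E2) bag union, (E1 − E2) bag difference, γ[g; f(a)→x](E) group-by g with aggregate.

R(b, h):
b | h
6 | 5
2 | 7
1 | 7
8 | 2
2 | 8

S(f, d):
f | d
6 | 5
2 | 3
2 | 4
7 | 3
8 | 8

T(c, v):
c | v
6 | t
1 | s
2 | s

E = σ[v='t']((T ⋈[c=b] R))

σ filters on v, owned by the left side.
E' = (σ[v='t'](T) ⋈[c=b] R)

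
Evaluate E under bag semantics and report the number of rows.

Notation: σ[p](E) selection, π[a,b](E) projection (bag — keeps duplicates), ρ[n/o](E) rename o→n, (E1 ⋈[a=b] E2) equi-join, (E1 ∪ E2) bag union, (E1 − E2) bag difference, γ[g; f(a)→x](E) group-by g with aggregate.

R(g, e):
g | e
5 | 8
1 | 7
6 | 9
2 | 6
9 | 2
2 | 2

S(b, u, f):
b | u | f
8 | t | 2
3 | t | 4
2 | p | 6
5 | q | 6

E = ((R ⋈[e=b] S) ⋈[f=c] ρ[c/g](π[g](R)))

Stepwise |·|:
  R → 6
  S → 4
  (R ⋈[e=b] S) → 3
  R → 6
  π[g](R) → 6
  ρ[c/g](π[g](R)) → 6
  ((R ⋈[e=b] S) ⋈[f=c] ρ[c/g](π[g](R))) → 4

|E| = 4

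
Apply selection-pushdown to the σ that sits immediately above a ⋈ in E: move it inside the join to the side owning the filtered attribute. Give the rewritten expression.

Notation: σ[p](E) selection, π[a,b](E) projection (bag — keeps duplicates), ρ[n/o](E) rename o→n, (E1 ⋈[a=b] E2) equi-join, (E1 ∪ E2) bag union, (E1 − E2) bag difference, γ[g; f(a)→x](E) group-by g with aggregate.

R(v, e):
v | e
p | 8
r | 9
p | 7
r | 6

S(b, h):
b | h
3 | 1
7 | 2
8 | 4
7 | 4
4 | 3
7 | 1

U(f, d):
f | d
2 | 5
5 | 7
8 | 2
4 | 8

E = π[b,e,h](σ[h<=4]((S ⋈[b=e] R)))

σ filters on h, owned by the left side.
E' = π[b,e,h]((σ[h<=4](S) ⋈[b=e] R))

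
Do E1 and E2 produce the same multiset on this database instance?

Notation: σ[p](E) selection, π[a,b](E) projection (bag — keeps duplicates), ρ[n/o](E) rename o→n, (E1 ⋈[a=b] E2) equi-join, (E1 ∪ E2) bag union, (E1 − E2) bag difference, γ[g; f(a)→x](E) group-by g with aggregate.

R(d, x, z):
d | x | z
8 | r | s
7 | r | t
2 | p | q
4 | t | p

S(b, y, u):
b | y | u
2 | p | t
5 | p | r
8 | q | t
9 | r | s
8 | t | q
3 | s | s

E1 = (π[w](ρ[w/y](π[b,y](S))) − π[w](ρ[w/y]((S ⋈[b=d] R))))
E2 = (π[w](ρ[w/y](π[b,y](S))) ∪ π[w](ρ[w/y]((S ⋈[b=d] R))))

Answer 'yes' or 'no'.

E1 per-node cardinality:
  S → 6
  π[b,y](S) → 6
  ρ[w/y](π[b,y](S)) → 6
  π[w](ρ[w/y](π[b,y](S))) → 6
  S → 6
  R → 4
  (S ⋈[b=d] R) → 3
  ρ[w/y]((S ⋈[b=d] R)) → 3
  π[w](ρ[w/y]((S ⋈[b=d] R))) → 3
  (π[w](ρ[w/y](π[b,y](S))) − π[w](ρ[w/y]((S ⋈[b=d] R)))) → 3
E2 per-node cardinality:
  S → 6
  π[b,y](S) → 6
  ρ[w/y](π[b,y](S)) → 6
  π[w](ρ[w/y](π[b,y](S))) → 6
  S → 6
  R → 4
  (S ⋈[b=d] R) → 3
  ρ[w/y]((S ⋈[b=d] R)) → 3
  π[w](ρ[w/y]((S ⋈[b=d] R))) → 3
  (π[w](ρ[w/y](π[b,y](S))) ∪ π[w](ρ[w/y]((S ⋈[b=d] R)))) → 9

E1 result:
w
p
r
s
E2 result:
w
p
p
p
q
q
r
s
t
t
Witness: ('q',) appears 0× in E1 but 2× in E2.

no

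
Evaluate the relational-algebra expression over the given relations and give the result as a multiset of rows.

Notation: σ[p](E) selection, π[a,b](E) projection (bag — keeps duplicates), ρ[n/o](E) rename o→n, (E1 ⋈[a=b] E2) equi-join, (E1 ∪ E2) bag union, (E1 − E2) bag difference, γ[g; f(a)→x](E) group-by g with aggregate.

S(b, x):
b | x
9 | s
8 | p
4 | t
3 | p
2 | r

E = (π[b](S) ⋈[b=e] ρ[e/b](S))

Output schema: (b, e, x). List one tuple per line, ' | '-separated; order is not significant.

Row counts bottom-up:
  S → 5
  π[b](S) → 5
  S → 5
  ρ[e/b](S) → 5
  (π[b](S) ⋈[b=e] ρ[e/b](S)) → 5

== RESULT ==
b | e | x
2 | 2 | r
3 | 3 | p
4 | 4 | t
8 | 8 | p
9 | 9 | s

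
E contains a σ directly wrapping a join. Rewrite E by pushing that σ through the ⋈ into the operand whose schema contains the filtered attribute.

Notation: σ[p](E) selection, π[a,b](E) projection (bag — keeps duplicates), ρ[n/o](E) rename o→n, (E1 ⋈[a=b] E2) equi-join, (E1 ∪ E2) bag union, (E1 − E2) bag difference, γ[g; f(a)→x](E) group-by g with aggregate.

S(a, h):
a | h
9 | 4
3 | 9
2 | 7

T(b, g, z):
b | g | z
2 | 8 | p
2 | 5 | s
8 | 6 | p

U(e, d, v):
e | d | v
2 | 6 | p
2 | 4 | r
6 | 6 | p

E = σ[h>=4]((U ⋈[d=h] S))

σ filters on h, owned by the right side.
E' = (U ⋈[d=h] σ[h>=4](S))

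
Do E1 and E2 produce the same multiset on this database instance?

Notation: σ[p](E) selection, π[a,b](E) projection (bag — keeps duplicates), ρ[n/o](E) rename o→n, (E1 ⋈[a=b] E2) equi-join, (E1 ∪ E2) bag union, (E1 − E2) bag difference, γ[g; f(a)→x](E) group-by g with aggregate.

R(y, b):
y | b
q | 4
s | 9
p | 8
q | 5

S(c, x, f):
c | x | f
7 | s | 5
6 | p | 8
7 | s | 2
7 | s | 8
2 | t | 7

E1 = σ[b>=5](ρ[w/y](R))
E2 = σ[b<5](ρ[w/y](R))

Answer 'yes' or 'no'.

E1 stepwise |·|:
  R → 4
  ρ[w/y](R) → 4
  σ[b>=5](ρ[w/y](R)) → 3
E2 stepwise |·|:
  R → 4
  ρ[w/y](R) → 4
  σ[b<5](ρ[w/y](R)) → 1

E1 result:
w | b
p | 8
q | 5
s | 9
E2 result:
w | b
q | 4
Witness: ('s', 9) appears 1× in E1 but 0× in E2.

no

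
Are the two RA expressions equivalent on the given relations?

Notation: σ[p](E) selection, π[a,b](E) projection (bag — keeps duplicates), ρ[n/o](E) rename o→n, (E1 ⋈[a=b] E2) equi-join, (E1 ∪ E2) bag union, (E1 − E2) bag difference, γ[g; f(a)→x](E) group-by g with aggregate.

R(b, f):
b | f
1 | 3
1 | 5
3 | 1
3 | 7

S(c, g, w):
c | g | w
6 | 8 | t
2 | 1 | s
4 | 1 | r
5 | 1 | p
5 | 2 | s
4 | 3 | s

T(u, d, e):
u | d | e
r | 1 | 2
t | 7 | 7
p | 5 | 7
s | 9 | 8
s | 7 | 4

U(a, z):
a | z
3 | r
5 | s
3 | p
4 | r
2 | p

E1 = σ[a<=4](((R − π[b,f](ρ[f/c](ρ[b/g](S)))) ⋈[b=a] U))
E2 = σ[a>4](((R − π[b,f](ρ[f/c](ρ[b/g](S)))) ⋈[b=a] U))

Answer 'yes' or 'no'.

E1 row counts bottom-up:
  R → 4
  S → 6
  ρ[b/g](S) → 6
  ρ[f/c](ρ[b/g](S)) → 6
  π[b,f](ρ[f/c](ρ[b/g](S))) → 6
  (R − π[b,f](ρ[f/c](ρ[b/g](S)))) → 3
  U → 5
  ((R − π[b,f](ρ[f/c](ρ[b/g](S)))) ⋈[b=a] U) → 4
  σ[a<=4](((R − π[b,f](ρ[f/c](ρ[b/g](S)))) ⋈[b=a] U)) → 4
E2 row counts bottom-up:
  R → 4
  S → 6
  ρ[b/g](S) → 6
  ρ[f/c](ρ[b/g](S)) → 6
  π[b,f](ρ[f/c](ρ[b/g](S))) → 6
  (R − π[b,f](ρ[f/c](ρ[b/g](S)))) → 3
  U → 5
  ((R − π[b,f](ρ[f/c](ρ[b/g](S)))) ⋈[b=a] U) → 4
  σ[a>4](((R − π[b,f](ρ[f/c](ρ[b/g](S)))) ⋈[b=a] U)) → 0

E1 result:
b | f | a | z
3 | 1 | 3 | p
3 | 1 | 3 | r
3 | 7 | 3 | p
3 | 7 | 3 | r
E2 result:
b | f | a | z
(0 rows)
Witness: (3, 7, 3, 'r') appears 1× in E1 but 0× in E2.

no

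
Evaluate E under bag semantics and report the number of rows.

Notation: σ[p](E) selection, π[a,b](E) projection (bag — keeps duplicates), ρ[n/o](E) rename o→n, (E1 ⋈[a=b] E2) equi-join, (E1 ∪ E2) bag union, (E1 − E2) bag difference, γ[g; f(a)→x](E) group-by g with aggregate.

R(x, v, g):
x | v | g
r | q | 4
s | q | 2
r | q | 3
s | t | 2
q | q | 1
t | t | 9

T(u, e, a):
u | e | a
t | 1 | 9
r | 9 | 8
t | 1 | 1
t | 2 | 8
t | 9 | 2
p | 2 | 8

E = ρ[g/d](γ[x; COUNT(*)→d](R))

Stepwise |·|:
  R → 6
  γ[x; COUNT(*)→d](R) → 4
  ρ[g/d](γ[x; COUNT(*)→d](R)) → 4

|E| = 4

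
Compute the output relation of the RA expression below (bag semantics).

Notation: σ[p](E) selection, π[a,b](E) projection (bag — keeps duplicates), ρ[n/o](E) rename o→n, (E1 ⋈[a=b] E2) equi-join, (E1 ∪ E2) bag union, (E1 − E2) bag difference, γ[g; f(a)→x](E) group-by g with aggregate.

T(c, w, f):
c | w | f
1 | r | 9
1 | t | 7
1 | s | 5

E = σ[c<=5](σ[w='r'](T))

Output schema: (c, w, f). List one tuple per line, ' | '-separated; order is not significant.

Row counts bottom-up:
  T → 3
  σ[w='r'](T) → 1
  σ[c<=5](σ[w='r'](T)) → 1

== RESULT ==
c | w | f
1 | r | 9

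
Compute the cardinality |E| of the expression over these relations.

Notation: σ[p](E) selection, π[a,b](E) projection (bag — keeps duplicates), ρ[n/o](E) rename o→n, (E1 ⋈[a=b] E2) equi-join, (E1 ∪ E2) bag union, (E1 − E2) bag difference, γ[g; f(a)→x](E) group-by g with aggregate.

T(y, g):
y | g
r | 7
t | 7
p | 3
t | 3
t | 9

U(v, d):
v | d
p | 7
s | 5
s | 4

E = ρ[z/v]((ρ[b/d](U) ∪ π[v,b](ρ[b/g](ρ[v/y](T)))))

Row counts bottom-up:
  U → 3
  ρ[b/d](U) → 3
  T → 5
  ρ[v/y](T) → 5
  ρ[b/g](ρ[v/y](T)) → 5
  π[v,b](ρ[b/g](ρ[v/y](T))) → 5
  (ρ[b/d](U) ∪ π[v,b](ρ[b/g](ρ[v/y](T)))) → 8
  ρ[z/v]((ρ[b/d](U) ∪ π[v,b](ρ[b/g](ρ[v/y](T))))) → 8

|E| = 8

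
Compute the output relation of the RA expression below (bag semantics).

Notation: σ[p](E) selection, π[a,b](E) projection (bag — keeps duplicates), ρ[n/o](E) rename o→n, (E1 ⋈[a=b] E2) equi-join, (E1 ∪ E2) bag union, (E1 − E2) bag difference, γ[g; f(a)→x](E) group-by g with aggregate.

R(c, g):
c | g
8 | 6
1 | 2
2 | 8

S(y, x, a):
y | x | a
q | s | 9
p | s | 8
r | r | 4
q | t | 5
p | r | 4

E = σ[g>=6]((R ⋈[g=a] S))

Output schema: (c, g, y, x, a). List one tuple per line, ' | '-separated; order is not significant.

Stepwise |·|:
  R → 3
  S → 5
  (R ⋈[g=a] S) → 1
  σ[g>=6]((R ⋈[g=a] S)) → 1

== RESULT ==
c | g | y | x | a
2 | 8 | p | s | 8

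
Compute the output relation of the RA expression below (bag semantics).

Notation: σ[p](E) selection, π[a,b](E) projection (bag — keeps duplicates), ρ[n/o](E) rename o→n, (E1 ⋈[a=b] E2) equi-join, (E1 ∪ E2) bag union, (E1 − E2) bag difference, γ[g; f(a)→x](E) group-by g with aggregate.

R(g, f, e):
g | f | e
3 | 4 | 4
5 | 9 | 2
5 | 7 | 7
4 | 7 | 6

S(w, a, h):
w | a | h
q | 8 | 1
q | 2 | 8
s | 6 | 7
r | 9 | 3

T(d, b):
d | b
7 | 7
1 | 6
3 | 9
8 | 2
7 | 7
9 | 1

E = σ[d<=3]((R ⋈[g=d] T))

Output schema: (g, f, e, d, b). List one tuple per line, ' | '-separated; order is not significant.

Stepwise |·|:
  R → 4
  T → 6
  (R ⋈[g=d] T) → 1
  σ[d<=3]((R ⋈[g=d] T)) → 1

== RESULT ==
g | f | e | d | b
3 | 4 | 4 | 3 | 9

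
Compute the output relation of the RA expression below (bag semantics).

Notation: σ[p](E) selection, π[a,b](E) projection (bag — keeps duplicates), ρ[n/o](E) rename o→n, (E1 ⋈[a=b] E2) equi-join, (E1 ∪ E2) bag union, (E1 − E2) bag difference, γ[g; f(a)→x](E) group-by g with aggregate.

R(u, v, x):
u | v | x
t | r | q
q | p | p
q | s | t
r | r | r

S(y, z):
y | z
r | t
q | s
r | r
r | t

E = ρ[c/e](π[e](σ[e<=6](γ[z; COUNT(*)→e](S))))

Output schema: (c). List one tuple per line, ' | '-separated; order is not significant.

Subexpression sizes:
  S → 4
  γ[z; COUNT(*)→e](S) → 3
  σ[e<=6](γ[z; COUNT(*)→e](S)) → 3
  π[e](σ[e<=6](γ[z; COUNT(*)→e](S))) → 3
  ρ[c/e](π[e](σ[e<=6](γ[z; COUNT(*)→e](S)))) → 3

== RESULT ==
c
1
1
2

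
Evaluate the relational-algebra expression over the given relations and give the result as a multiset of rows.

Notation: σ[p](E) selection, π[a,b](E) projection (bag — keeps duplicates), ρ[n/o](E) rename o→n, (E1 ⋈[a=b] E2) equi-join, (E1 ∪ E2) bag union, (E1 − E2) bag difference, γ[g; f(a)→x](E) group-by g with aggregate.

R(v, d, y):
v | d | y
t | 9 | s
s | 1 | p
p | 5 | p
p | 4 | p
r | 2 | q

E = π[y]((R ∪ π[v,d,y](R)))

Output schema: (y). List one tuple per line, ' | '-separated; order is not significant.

Per-node cardinality:
  R → 5
  R → 5
  π[v,d,y](R) → 5
  (R ∪ π[v,d,y](R)) → 10
  π[y]((R ∪ π[v,d,y](R))) → 10

== RESULT ==
y
p
p
p
p
p
p
q
q
s
s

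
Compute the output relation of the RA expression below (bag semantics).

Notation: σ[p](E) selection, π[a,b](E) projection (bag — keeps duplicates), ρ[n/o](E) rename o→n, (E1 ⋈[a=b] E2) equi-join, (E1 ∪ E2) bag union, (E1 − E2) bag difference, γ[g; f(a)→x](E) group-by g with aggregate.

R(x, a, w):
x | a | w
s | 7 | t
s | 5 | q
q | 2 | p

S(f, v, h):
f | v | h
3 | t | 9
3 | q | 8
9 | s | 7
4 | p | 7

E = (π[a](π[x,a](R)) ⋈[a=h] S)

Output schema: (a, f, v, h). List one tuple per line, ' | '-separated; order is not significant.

Subexpression sizes:
  R → 3
  π[x,a](R) → 3
  π[a](π[x,a](R)) → 3
  S → 4
  (π[a](π[x,a](R)) ⋈[a=h] S) → 2

== RESULT ==
a | f | v | h
7 | 4 | p | 7
7 | 9 | s | 7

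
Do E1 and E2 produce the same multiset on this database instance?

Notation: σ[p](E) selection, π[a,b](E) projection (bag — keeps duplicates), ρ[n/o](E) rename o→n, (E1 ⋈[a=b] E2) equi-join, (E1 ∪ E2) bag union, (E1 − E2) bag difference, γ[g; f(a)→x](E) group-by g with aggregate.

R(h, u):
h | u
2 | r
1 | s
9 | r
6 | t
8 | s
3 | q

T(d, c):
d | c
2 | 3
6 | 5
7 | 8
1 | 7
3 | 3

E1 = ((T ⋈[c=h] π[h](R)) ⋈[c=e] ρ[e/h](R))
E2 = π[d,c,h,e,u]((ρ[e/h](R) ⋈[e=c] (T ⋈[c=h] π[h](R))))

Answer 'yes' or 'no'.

E1 subexpression sizes:
  T → 5
  R → 6
  π[h](R) → 6
  (T ⋈[c=h] π[h](R)) → 3
  R → 6
  ρ[e/h](R) → 6
  ((T ⋈[c=h] π[h](R)) ⋈[c=e] ρ[e/h](R)) → 3
E2 subexpression sizes:
  R → 6
  ρ[e/h](R) → 6
  T → 5
  R → 6
  π[h](R) → 6
  (T ⋈[c=h] π[h](R)) → 3
  (ρ[e/h](R) ⋈[e=c] (T ⋈[c=h] π[h](R))) → 3
  π[d,c,h,e,u]((ρ[e/h](R) ⋈[e=c] (T ⋈[c=h] π[h](R)))) → 3

E1 and E2 produce the same multiset:
d | c | h | e | u
2 | 3 | 3 | 3 | q
3 | 3 | 3 | 3 | q
7 | 8 | 8 | 8 | s

yes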